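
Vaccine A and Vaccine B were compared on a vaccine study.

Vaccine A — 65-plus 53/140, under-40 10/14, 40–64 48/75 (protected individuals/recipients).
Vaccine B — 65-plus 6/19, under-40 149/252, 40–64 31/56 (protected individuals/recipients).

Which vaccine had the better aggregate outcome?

Vaccine B

65-plus: Vaccine A 53/140 = 37.9%, Vaccine B 6/19 = 31.6% → Vaccine A
Under-40: Vaccine A 10/14 = 71.4%, Vaccine B 149/252 = 59.1% → Vaccine A
40–64: Vaccine A 48/75 = 64.0%, Vaccine B 31/56 = 55.4% → Vaccine A
Overall: Vaccine A 111/229 = 48.5%, Vaccine B 186/327 = 56.9% → Vaccine B
(Vaccine A wins every age group but Vaccine B wins overall — Vaccine A's recipients skew toward the low-rate 65-plus group.)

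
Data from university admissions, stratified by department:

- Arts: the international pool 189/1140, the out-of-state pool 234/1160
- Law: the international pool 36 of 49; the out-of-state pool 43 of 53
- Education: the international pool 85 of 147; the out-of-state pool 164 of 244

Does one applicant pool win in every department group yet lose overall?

No

Arts: the international pool 189/1140 = 16.6%, the out-of-state pool 234/1160 = 20.2% → the out-of-state pool
Law: the international pool 36/49 = 73.5%, the out-of-state pool 43/53 = 81.1% → the out-of-state pool
Education: the international pool 85/147 = 57.8%, the out-of-state pool 164/244 = 67.2% → the out-of-state pool
Overall: the international pool 310/1336 = 23.2%, the out-of-state pool 441/1457 = 30.3% → the out-of-state pool
The out-of-state pool wins overall and in every department group — no reversal.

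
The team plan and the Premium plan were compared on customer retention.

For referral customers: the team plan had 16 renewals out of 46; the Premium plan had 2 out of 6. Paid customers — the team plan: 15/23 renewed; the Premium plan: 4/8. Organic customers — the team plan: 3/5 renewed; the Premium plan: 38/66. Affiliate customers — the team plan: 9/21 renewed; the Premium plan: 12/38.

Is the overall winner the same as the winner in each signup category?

No

Referral: the team plan 16/46 = 34.8%, the Premium plan 2/6 = 33.3% → the team plan
Paid: the team plan 15/23 = 65.2%, the Premium plan 4/8 = 50.0% → the team plan
Organic: the team plan 3/5 = 60.0%, the Premium plan 38/66 = 57.6% → the team plan
Affiliate: the team plan 9/21 = 42.9%, the Premium plan 12/38 = 31.6% → the team plan
Overall: the team plan 43/95 = 45.3%, the Premium plan 56/118 = 47.5% → the Premium plan
The team plan wins each signup group but the Premium plan wins overall — the comparison reverses. The team plan's customers skew toward referral, which has a lower base rate.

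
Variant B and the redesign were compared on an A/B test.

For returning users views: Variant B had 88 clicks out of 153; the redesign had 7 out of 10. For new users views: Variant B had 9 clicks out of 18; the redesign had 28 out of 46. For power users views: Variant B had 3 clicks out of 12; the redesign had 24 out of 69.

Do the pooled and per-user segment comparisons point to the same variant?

No

Returning users: Variant B 88/153 = 57.5%, the redesign 7/10 = 70.0% → the redesign
New users: Variant B 9/18 = 50.0%, the redesign 28/46 = 60.9% → the redesign
Power users: Variant B 3/12 = 25.0%, the redesign 24/69 = 34.8% → the redesign
Overall: Variant B 100/183 = 54.6%, the redesign 59/125 = 47.2% → Variant B
The redesign wins each user group but Variant B wins overall — the comparison reverses. The redesign's views skew toward power users, which has a lower base rate.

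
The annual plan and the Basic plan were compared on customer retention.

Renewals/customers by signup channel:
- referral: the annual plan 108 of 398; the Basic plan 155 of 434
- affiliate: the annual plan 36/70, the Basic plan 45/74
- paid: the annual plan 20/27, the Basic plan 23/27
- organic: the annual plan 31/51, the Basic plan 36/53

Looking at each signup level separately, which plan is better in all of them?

the Basic plan

Referral: the annual plan 108/398 = 27.1%, the Basic plan 155/434 = 35.7% → the Basic plan
Affiliate: the annual plan 36/70 = 51.4%, the Basic plan 45/74 = 60.8% → the Basic plan
Paid: the annual plan 20/27 = 74.1%, the Basic plan 23/27 = 85.2% → the Basic plan
Organic: the annual plan 31/51 = 60.8%, the Basic plan 36/53 = 67.9% → the Basic plan
The Basic plan has the higher rate in all 4 groups.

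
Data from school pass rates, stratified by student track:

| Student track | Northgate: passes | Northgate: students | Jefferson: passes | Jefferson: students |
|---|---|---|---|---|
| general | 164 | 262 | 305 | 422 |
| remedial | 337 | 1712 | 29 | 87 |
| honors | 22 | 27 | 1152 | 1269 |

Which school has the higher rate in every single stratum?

Jefferson

General: Northgate 164/262 = 62.6%, Jefferson 305/422 = 72.3% → Jefferson
Remedial: Northgate 337/1712 = 19.7%, Jefferson 29/87 = 33.3% → Jefferson
Honors: Northgate 22/27 = 81.5%, Jefferson 1152/1269 = 90.8% → Jefferson
Jefferson has the higher rate in all 3 groups.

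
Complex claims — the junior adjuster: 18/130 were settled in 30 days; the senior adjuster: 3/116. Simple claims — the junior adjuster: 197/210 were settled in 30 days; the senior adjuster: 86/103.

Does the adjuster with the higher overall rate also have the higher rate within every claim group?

Yes

Complex: the junior adjuster 18/130 = 13.8%, the senior adjuster 3/116 = 2.6% → the junior adjuster
Simple: the junior adjuster 197/210 = 93.8%, the senior adjuster 86/103 = 83.5% → the junior adjuster
Overall: the junior adjuster 215/340 = 63.2%, the senior adjuster 89/219 = 40.6% → the junior adjuster
The junior adjuster wins overall and in every claim group — no reversal.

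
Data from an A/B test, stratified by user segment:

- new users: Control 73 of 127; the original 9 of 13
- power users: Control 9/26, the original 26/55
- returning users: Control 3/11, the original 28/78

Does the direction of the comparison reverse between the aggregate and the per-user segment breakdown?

New users: Control 73/127 = 57.5%, the original 9/13 = 69.2% → the original
Power users: Control 9/26 = 34.6%, the original 26/55 = 47.3% → the original
Returning users: Control 3/11 = 27.3%, the original 28/78 = 35.9% → the original
Overall: Control 85/164 = 51.8%, the original 63/146 = 43.2% → Control
The original wins each user group but Control wins overall — the comparison reverses. The original's views skew toward returning users, which has a lower base rate.

Yes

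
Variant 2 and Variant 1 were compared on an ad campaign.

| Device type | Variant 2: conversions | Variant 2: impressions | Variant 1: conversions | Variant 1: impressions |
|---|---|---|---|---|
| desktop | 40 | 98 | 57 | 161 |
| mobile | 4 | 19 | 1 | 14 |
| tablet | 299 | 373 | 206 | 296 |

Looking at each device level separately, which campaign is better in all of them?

Variant 2

Desktop: Variant 2 40/98 = 40.8%, Variant 1 57/161 = 35.4% → Variant 2
Mobile: Variant 2 4/19 = 21.1%, Variant 1 1/14 = 7.1% → Variant 2
Tablet: Variant 2 299/373 = 80.2%, Variant 1 206/296 = 69.6% → Variant 2
Variant 2 has the higher rate in all 3 groups.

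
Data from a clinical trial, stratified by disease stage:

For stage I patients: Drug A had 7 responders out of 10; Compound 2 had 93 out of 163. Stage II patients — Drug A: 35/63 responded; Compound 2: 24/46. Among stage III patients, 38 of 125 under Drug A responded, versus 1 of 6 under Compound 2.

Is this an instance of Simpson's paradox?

Stage I: Drug A 7/10 = 70.0%, Compound 2 93/163 = 57.1% → Drug A
Stage II: Drug A 35/63 = 55.6%, Compound 2 24/46 = 52.2% → Drug A
Stage III: Drug A 38/125 = 30.4%, Compound 2 1/6 = 16.7% → Drug A
Overall: Drug A 80/198 = 40.4%, Compound 2 118/215 = 54.9% → Compound 2
Drug A wins each disease group but Compound 2 wins overall — the comparison reverses. Drug A's patients skew toward stage III, which has a lower base rate.

Yes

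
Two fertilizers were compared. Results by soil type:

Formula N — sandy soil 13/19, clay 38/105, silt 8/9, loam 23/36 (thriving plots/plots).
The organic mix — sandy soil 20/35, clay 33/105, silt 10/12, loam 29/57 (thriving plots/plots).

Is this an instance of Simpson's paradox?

No

Sandy soil: Formula N 13/19 = 68.4%, the organic mix 20/35 = 57.1% → Formula N
Clay: Formula N 38/105 = 36.2%, the organic mix 33/105 = 31.4% → Formula N
Silt: Formula N 8/9 = 88.9%, the organic mix 10/12 = 83.3% → Formula N
Loam: Formula N 23/36 = 63.9%, the organic mix 29/57 = 50.9% → Formula N
Overall: Formula N 82/169 = 48.5%, the organic mix 92/209 = 44.0% → Formula N
Formula N wins overall and in every soil group — no reversal.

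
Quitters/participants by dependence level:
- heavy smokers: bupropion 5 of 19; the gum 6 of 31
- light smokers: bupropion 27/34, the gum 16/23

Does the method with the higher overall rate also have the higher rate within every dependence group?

Yes

Heavy smokers: bupropion 5/19 = 26.3%, the gum 6/31 = 19.4% → bupropion
Light smokers: bupropion 27/34 = 79.4%, the gum 16/23 = 69.6% → bupropion
Overall: bupropion 32/53 = 60.4%, the gum 22/54 = 40.7% → bupropion
Bupropion wins overall and in every dependence group — no reversal.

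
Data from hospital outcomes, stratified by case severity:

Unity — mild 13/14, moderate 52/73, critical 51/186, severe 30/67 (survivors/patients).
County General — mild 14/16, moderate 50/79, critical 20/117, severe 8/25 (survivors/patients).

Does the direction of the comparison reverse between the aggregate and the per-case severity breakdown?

Mild: Unity 13/14 = 92.9%, County General 14/16 = 87.5% → Unity
Moderate: Unity 52/73 = 71.2%, County General 50/79 = 63.3% → Unity
Critical: Unity 51/186 = 27.4%, County General 20/117 = 17.1% → Unity
Severe: Unity 30/67 = 44.8%, County General 8/25 = 32.0% → Unity
Overall: Unity 146/340 = 42.9%, County General 92/237 = 38.8% → Unity
Unity wins overall and in every case group — no reversal.

No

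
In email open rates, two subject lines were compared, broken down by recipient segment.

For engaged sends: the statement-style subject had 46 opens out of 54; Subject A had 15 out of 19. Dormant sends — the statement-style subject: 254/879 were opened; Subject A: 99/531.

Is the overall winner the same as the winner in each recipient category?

Yes

Engaged: the statement-style subject 46/54 = 85.2%, Subject A 15/19 = 78.9% → the statement-style subject
Dormant: the statement-style subject 254/879 = 28.9%, Subject A 99/531 = 18.6% → the statement-style subject
Overall: the statement-style subject 300/933 = 32.2%, Subject A 114/550 = 20.7% → the statement-style subject
The statement-style subject wins overall and in every recipient group — no reversal.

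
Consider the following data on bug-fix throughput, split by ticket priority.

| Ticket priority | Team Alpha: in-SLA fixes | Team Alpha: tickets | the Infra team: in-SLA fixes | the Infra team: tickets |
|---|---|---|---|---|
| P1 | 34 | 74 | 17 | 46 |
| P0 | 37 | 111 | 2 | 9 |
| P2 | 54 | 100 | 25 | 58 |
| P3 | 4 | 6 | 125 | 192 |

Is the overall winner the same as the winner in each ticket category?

P1: Team Alpha 34/74 = 45.9%, the Infra team 17/46 = 37.0% → Team Alpha
P0: Team Alpha 37/111 = 33.3%, the Infra team 2/9 = 22.2% → Team Alpha
P2: Team Alpha 54/100 = 54.0%, the Infra team 25/58 = 43.1% → Team Alpha
P3: Team Alpha 4/6 = 66.7%, the Infra team 125/192 = 65.1% → Team Alpha
Overall: Team Alpha 129/291 = 44.3%, the Infra team 169/305 = 55.4% → the Infra team
Team Alpha wins each ticket group but the Infra team wins overall — the comparison reverses. Team Alpha's tickets skew toward P0, which has a lower base rate.

No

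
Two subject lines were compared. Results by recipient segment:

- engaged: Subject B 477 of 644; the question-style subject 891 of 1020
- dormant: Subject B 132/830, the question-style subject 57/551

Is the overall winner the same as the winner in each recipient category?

No

Engaged: Subject B 477/644 = 74.1%, the question-style subject 891/1020 = 87.4% → the question-style subject
Dormant: Subject B 132/830 = 15.9%, the question-style subject 57/551 = 10.3% → Subject B
Overall: Subject B 609/1474 = 41.3%, the question-style subject 948/1571 = 60.3% → the question-style subject
Neither sweeps: Subject B wins 1 of 2 groups, the question-style subject wins 1. The question-style subject wins overall but not every group — no Simpson reversal.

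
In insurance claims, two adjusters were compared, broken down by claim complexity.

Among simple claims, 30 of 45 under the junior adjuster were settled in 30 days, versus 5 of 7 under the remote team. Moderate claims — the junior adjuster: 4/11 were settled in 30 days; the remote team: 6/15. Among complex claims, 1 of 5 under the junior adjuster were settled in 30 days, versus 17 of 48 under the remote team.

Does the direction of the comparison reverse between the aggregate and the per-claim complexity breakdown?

Simple: the junior adjuster 30/45 = 66.7%, the remote team 5/7 = 71.4% → the remote team
Moderate: the junior adjuster 4/11 = 36.4%, the remote team 6/15 = 40.0% → the remote team
Complex: the junior adjuster 1/5 = 20.0%, the remote team 17/48 = 35.4% → the remote team
Overall: the junior adjuster 35/61 = 57.4%, the remote team 28/70 = 40.0% → the junior adjuster
The remote team wins each claim group but the junior adjuster wins overall — the comparison reverses. The remote team's claims skew toward complex, which has a lower base rate.

Yes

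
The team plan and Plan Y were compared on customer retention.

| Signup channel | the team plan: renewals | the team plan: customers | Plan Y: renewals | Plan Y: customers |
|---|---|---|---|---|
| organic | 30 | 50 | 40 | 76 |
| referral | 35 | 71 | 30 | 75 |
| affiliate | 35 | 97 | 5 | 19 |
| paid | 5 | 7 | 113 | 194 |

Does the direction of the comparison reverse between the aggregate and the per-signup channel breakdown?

Yes

Organic: the team plan 30/50 = 60.0%, Plan Y 40/76 = 52.6% → the team plan
Referral: the team plan 35/71 = 49.3%, Plan Y 30/75 = 40.0% → the team plan
Affiliate: the team plan 35/97 = 36.1%, Plan Y 5/19 = 26.3% → the team plan
Paid: the team plan 5/7 = 71.4%, Plan Y 113/194 = 58.2% → the team plan
Overall: the team plan 105/225 = 46.7%, Plan Y 188/364 = 51.6% → Plan Y
The team plan wins each signup group but Plan Y wins overall — the comparison reverses. The team plan's customers skew toward affiliate, which has a lower base rate.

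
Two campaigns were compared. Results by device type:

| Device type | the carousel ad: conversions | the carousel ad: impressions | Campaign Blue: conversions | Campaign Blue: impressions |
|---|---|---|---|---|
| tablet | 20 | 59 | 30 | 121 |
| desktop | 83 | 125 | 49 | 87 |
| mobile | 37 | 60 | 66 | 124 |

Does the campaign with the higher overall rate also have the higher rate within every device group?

Tablet: the carousel ad 20/59 = 33.9%, Campaign Blue 30/121 = 24.8% → the carousel ad
Desktop: the carousel ad 83/125 = 66.4%, Campaign Blue 49/87 = 56.3% → the carousel ad
Mobile: the carousel ad 37/60 = 61.7%, Campaign Blue 66/124 = 53.2% → the carousel ad
Overall: the carousel ad 140/244 = 57.4%, Campaign Blue 145/332 = 43.7% → the carousel ad
The carousel ad wins overall and in every device group — no reversal.

Yes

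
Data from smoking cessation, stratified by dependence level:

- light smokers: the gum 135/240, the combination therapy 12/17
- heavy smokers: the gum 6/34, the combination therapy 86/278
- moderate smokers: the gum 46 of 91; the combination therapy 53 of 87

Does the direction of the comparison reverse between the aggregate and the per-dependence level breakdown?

Light smokers: the gum 135/240 = 56.2%, the combination therapy 12/17 = 70.6% → the combination therapy
Heavy smokers: the gum 6/34 = 17.6%, the combination therapy 86/278 = 30.9% → the combination therapy
Moderate smokers: the gum 46/91 = 50.5%, the combination therapy 53/87 = 60.9% → the combination therapy
Overall: the gum 187/365 = 51.2%, the combination therapy 151/382 = 39.5% → the gum
The combination therapy wins each dependence group but the gum wins overall — the comparison reverses. The combination therapy's participants skew toward heavy smokers, which has a lower base rate.

Yes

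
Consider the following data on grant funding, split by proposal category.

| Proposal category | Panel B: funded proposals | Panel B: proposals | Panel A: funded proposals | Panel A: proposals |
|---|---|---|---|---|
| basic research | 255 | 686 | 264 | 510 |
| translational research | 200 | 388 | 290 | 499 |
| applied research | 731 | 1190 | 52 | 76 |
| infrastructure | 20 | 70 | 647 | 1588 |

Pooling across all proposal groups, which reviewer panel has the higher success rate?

Panel B

Basic research: Panel B 255/686 = 37.2%, Panel A 264/510 = 51.8% → Panel A
Translational research: Panel B 200/388 = 51.5%, Panel A 290/499 = 58.1% → Panel A
Applied research: Panel B 731/1190 = 61.4%, Panel A 52/76 = 68.4% → Panel A
Infrastructure: Panel B 20/70 = 28.6%, Panel A 647/1588 = 40.7% → Panel A
Overall: Panel B 1206/2334 = 51.7%, Panel A 1253/2673 = 46.9% → Panel B
(Panel A wins every proposal group but Panel B wins overall — Panel A's proposals skew toward the low-rate infrastructure group.)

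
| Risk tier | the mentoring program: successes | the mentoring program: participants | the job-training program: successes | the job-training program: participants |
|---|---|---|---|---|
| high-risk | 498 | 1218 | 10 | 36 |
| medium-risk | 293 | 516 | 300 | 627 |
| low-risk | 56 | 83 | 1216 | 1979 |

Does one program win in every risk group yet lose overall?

Yes

High-risk: the mentoring program 498/1218 = 40.9%, the job-training program 10/36 = 27.8% → the mentoring program
Medium-risk: the mentoring program 293/516 = 56.8%, the job-training program 300/627 = 47.8% → the mentoring program
Low-risk: the mentoring program 56/83 = 67.5%, the job-training program 1216/1979 = 61.4% → the mentoring program
Overall: the mentoring program 847/1817 = 46.6%, the job-training program 1526/2642 = 57.8% → the job-training program
The mentoring program wins each risk group but the job-training program wins overall — the comparison reverses. The mentoring program's participants skew toward high-risk, which has a lower base rate.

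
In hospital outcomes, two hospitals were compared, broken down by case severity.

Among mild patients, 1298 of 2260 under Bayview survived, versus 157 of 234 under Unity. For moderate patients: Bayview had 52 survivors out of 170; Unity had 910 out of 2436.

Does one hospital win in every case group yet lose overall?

Yes

Mild: Bayview 1298/2260 = 57.4%, Unity 157/234 = 67.1% → Unity
Moderate: Bayview 52/170 = 30.6%, Unity 910/2436 = 37.4% → Unity
Overall: Bayview 1350/2430 = 55.6%, Unity 1067/2670 = 40.0% → Bayview
Unity wins each case group but Bayview wins overall — the comparison reverses. Unity's patients skew toward moderate, which has a lower base rate.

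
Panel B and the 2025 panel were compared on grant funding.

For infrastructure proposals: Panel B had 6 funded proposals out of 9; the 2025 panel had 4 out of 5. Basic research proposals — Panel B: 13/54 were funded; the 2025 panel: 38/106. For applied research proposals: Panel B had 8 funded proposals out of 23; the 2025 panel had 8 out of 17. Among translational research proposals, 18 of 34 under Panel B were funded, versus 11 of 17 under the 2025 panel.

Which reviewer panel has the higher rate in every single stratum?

the 2025 panel

Infrastructure: Panel B 6/9 = 66.7%, the 2025 panel 4/5 = 80.0% → the 2025 panel
Basic research: Panel B 13/54 = 24.1%, the 2025 panel 38/106 = 35.8% → the 2025 panel
Applied research: Panel B 8/23 = 34.8%, the 2025 panel 8/17 = 47.1% → the 2025 panel
Translational research: Panel B 18/34 = 52.9%, the 2025 panel 11/17 = 64.7% → the 2025 panel
The 2025 panel has the higher rate in all 4 groups.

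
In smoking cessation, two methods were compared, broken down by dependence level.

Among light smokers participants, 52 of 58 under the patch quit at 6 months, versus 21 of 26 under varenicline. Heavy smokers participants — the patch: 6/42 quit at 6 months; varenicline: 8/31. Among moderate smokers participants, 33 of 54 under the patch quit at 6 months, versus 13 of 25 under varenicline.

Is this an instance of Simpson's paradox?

Light smokers: the patch 52/58 = 89.7%, varenicline 21/26 = 80.8% → the patch
Heavy smokers: the patch 6/42 = 14.3%, varenicline 8/31 = 25.8% → varenicline
Moderate smokers: the patch 33/54 = 61.1%, varenicline 13/25 = 52.0% → the patch
Overall: the patch 91/154 = 59.1%, varenicline 42/82 = 51.2% → the patch
Neither sweeps: the patch wins 2 of 3 groups, varenicline wins 1. The patch wins overall but not every group — no Simpson reversal.

No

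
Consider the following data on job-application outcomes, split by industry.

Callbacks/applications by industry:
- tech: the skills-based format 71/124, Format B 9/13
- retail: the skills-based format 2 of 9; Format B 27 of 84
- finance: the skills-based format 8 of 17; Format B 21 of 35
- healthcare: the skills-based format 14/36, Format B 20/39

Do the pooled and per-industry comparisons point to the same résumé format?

No

Tech: the skills-based format 71/124 = 57.3%, Format B 9/13 = 69.2% → Format B
Retail: the skills-based format 2/9 = 22.2%, Format B 27/84 = 32.1% → Format B
Finance: the skills-based format 8/17 = 47.1%, Format B 21/35 = 60.0% → Format B
Healthcare: the skills-based format 14/36 = 38.9%, Format B 20/39 = 51.3% → Format B
Overall: the skills-based format 95/186 = 51.1%, Format B 77/171 = 45.0% → the skills-based format
Format B wins each industry group but the skills-based format wins overall — the comparison reverses. Format B's applications skew toward retail, which has a lower base rate.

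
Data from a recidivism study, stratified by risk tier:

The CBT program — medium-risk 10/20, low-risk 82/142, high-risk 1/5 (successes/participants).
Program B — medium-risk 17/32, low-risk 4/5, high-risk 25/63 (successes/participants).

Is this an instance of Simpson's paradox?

Yes

Medium-risk: the CBT program 10/20 = 50.0%, Program B 17/32 = 53.1% → Program B
Low-risk: the CBT program 82/142 = 57.7%, Program B 4/5 = 80.0% → Program B
High-risk: the CBT program 1/5 = 20.0%, Program B 25/63 = 39.7% → Program B
Overall: the CBT program 93/167 = 55.7%, Program B 46/100 = 46.0% → the CBT program
Program B wins each risk group but the CBT program wins overall — the comparison reverses. Program B's participants skew toward high-risk, which has a lower base rate.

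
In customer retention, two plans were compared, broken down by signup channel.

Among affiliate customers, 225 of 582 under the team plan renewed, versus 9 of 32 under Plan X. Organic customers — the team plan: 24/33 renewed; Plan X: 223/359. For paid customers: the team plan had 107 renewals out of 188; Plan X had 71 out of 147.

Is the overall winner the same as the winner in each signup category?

Affiliate: the team plan 225/582 = 38.7%, Plan X 9/32 = 28.1% → the team plan
Organic: the team plan 24/33 = 72.7%, Plan X 223/359 = 62.1% → the team plan
Paid: the team plan 107/188 = 56.9%, Plan X 71/147 = 48.3% → the team plan
Overall: the team plan 356/803 = 44.3%, Plan X 303/538 = 56.3% → Plan X
The team plan wins each signup group but Plan X wins overall — the comparison reverses. The team plan's customers skew toward affiliate, which has a lower base rate.

No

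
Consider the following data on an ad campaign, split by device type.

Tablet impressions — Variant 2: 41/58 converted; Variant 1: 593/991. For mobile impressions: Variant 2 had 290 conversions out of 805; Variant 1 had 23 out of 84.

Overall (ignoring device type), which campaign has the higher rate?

Variant 1

Tablet: Variant 2 41/58 = 70.7%, Variant 1 593/991 = 59.8% → Variant 2
Mobile: Variant 2 290/805 = 36.0%, Variant 1 23/84 = 27.4% → Variant 2
Overall: Variant 2 331/863 = 38.4%, Variant 1 616/1075 = 57.3% → Variant 1
(Variant 2 wins every device group but Variant 1 wins overall — Variant 2's impressions skew toward the low-rate mobile group.)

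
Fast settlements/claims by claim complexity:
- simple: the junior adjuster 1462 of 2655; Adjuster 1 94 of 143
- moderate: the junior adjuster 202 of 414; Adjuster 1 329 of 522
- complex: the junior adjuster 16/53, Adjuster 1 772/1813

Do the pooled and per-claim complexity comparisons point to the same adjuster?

Simple: the junior adjuster 1462/2655 = 55.1%, Adjuster 1 94/143 = 65.7% → Adjuster 1
Moderate: the junior adjuster 202/414 = 48.8%, Adjuster 1 329/522 = 63.0% → Adjuster 1
Complex: the junior adjuster 16/53 = 30.2%, Adjuster 1 772/1813 = 42.6% → Adjuster 1
Overall: the junior adjuster 1680/3122 = 53.8%, Adjuster 1 1195/2478 = 48.2% → the junior adjuster
Adjuster 1 wins each claim group but the junior adjuster wins overall — the comparison reverses. Adjuster 1's claims skew toward complex, which has a lower base rate.

No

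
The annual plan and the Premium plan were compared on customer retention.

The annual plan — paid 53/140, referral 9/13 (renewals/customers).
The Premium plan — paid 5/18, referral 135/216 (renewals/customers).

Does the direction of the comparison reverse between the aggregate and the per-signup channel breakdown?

Paid: the annual plan 53/140 = 37.9%, the Premium plan 5/18 = 27.8% → the annual plan
Referral: the annual plan 9/13 = 69.2%, the Premium plan 135/216 = 62.5% → the annual plan
Overall: the annual plan 62/153 = 40.5%, the Premium plan 140/234 = 59.8% → the Premium plan
The annual plan wins each signup group but the Premium plan wins overall — the comparison reverses. The annual plan's customers skew toward paid, which has a lower base rate.

Yes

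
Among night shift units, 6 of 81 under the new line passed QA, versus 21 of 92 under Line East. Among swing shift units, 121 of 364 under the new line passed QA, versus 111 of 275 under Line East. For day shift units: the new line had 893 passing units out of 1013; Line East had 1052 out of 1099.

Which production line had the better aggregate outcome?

Night shift: the new line 6/81 = 7.4%, Line East 21/92 = 22.8% → Line East
Swing shift: the new line 121/364 = 33.2%, Line East 111/275 = 40.4% → Line East
Day shift: the new line 893/1013 = 88.2%, Line East 1052/1099 = 95.7% → Line East
Overall: the new line 1020/1458 = 70.0%, Line East 1184/1466 = 80.8% → Line East

Line East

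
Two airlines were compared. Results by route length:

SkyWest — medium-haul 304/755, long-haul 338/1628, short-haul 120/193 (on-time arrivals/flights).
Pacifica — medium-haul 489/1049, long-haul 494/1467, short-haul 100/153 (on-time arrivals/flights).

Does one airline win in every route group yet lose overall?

Medium-haul: SkyWest 304/755 = 40.3%, Pacifica 489/1049 = 46.6% → Pacifica
Long-haul: SkyWest 338/1628 = 20.8%, Pacifica 494/1467 = 33.7% → Pacifica
Short-haul: SkyWest 120/193 = 62.2%, Pacifica 100/153 = 65.4% → Pacifica
Overall: SkyWest 762/2576 = 29.6%, Pacifica 1083/2669 = 40.6% → Pacifica
Pacifica wins overall and in every route group — no reversal.

No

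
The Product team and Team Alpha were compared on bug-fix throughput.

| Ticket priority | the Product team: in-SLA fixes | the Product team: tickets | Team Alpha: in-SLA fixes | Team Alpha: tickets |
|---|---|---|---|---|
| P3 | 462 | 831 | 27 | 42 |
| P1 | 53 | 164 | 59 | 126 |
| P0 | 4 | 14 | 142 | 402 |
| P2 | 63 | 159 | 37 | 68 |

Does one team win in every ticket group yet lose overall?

Yes

P3: the Product team 462/831 = 55.6%, Team Alpha 27/42 = 64.3% → Team Alpha
P1: the Product team 53/164 = 32.3%, Team Alpha 59/126 = 46.8% → Team Alpha
P0: the Product team 4/14 = 28.6%, Team Alpha 142/402 = 35.3% → Team Alpha
P2: the Product team 63/159 = 39.6%, Team Alpha 37/68 = 54.4% → Team Alpha
Overall: the Product team 582/1168 = 49.8%, Team Alpha 265/638 = 41.5% → the Product team
Team Alpha wins each ticket group but the Product team wins overall — the comparison reverses. Team Alpha's tickets skew toward P0, which has a lower base rate.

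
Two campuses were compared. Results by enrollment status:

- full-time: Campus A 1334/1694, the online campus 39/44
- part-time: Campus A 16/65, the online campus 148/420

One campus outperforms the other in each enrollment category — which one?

the online campus

Full-time: Campus A 1334/1694 = 78.7%, the online campus 39/44 = 88.6% → the online campus
Part-time: Campus A 16/65 = 24.6%, the online campus 148/420 = 35.2% → the online campus
The online campus has the higher rate in both groups.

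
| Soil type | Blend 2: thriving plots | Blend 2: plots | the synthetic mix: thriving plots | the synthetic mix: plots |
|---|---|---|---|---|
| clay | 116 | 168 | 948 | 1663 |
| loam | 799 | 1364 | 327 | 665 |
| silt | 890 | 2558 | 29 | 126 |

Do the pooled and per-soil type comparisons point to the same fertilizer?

Clay: Blend 2 116/168 = 69.0%, the synthetic mix 948/1663 = 57.0% → Blend 2
Loam: Blend 2 799/1364 = 58.6%, the synthetic mix 327/665 = 49.2% → Blend 2
Silt: Blend 2 890/2558 = 34.8%, the synthetic mix 29/126 = 23.0% → Blend 2
Overall: Blend 2 1805/4090 = 44.1%, the synthetic mix 1304/2454 = 53.1% → the synthetic mix
Blend 2 wins each soil group but the synthetic mix wins overall — the comparison reverses. Blend 2's plots skew toward silt, which has a lower base rate.

No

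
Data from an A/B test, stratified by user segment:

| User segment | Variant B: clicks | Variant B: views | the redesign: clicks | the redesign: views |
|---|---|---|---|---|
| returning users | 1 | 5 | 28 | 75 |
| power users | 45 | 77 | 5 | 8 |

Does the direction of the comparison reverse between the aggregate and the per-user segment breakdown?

Returning users: Variant B 1/5 = 20.0%, the redesign 28/75 = 37.3% → the redesign
Power users: Variant B 45/77 = 58.4%, the redesign 5/8 = 62.5% → the redesign
Overall: Variant B 46/82 = 56.1%, the redesign 33/83 = 39.8% → Variant B
The redesign wins each user group but Variant B wins overall — the comparison reverses. The redesign's views skew toward returning users, which has a lower base rate.

Yes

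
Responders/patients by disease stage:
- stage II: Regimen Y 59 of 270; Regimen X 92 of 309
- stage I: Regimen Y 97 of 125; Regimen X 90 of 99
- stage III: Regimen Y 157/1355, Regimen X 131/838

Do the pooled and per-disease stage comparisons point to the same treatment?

Yes

Stage II: Regimen Y 59/270 = 21.9%, Regimen X 92/309 = 29.8% → Regimen X
Stage I: Regimen Y 97/125 = 77.6%, Regimen X 90/99 = 90.9% → Regimen X
Stage III: Regimen Y 157/1355 = 11.6%, Regimen X 131/838 = 15.6% → Regimen X
Overall: Regimen Y 313/1750 = 17.9%, Regimen X 313/1246 = 25.1% → Regimen X
Regimen X wins overall and in every disease group — no reversal.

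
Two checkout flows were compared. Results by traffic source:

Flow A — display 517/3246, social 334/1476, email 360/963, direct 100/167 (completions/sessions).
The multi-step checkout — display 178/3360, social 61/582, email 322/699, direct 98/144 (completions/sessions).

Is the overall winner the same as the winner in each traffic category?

Display: Flow A 517/3246 = 15.9%, the multi-step checkout 178/3360 = 5.3% → Flow A
Social: Flow A 334/1476 = 22.6%, the multi-step checkout 61/582 = 10.5% → Flow A
Email: Flow A 360/963 = 37.4%, the multi-step checkout 322/699 = 46.1% → the multi-step checkout
Direct: Flow A 100/167 = 59.9%, the multi-step checkout 98/144 = 68.1% → the multi-step checkout
Overall: Flow A 1311/5852 = 22.4%, the multi-step checkout 659/4785 = 13.8% → Flow A
Neither sweeps: Flow A wins 2 of 4 groups, the multi-step checkout wins 2. Flow A wins overall but not every group — no Simpson reversal.

No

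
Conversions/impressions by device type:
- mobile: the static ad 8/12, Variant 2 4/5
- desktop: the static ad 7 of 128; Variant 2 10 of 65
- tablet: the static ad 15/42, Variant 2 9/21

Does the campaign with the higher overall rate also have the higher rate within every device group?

Yes

Mobile: the static ad 8/12 = 66.7%, Variant 2 4/5 = 80.0% → Variant 2
Desktop: the static ad 7/128 = 5.5%, Variant 2 10/65 = 15.4% → Variant 2
Tablet: the static ad 15/42 = 35.7%, Variant 2 9/21 = 42.9% → Variant 2
Overall: the static ad 30/182 = 16.5%, Variant 2 23/91 = 25.3% → Variant 2
Variant 2 wins overall and in every device group — no reversal.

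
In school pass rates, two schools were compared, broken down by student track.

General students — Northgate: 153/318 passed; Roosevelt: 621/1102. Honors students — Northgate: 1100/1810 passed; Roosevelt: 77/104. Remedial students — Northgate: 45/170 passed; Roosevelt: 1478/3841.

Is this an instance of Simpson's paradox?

General: Northgate 153/318 = 48.1%, Roosevelt 621/1102 = 56.4% → Roosevelt
Honors: Northgate 1100/1810 = 60.8%, Roosevelt 77/104 = 74.0% → Roosevelt
Remedial: Northgate 45/170 = 26.5%, Roosevelt 1478/3841 = 38.5% → Roosevelt
Overall: Northgate 1298/2298 = 56.5%, Roosevelt 2176/5047 = 43.1% → Northgate
Roosevelt wins each student group but Northgate wins overall — the comparison reverses. Roosevelt's students skew toward remedial, which has a lower base rate.

Yes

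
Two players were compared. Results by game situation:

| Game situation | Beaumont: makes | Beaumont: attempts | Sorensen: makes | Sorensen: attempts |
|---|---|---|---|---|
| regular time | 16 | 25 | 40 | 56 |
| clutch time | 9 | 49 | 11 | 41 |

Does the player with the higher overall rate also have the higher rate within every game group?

Regular time: Beaumont 16/25 = 64.0%, Sorensen 40/56 = 71.4% → Sorensen
Clutch time: Beaumont 9/49 = 18.4%, Sorensen 11/41 = 26.8% → Sorensen
Overall: Beaumont 25/74 = 33.8%, Sorensen 51/97 = 52.6% → Sorensen
Sorensen wins overall and in every game group — no reversal.

Yes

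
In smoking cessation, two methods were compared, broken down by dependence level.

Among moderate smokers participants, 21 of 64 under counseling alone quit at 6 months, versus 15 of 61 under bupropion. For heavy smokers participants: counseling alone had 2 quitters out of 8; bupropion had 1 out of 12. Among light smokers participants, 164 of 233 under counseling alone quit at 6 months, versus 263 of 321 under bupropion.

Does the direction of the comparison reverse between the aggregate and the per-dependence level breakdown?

No

Moderate smokers: counseling alone 21/64 = 32.8%, bupropion 15/61 = 24.6% → counseling alone
Heavy smokers: counseling alone 2/8 = 25.0%, bupropion 1/12 = 8.3% → counseling alone
Light smokers: counseling alone 164/233 = 70.4%, bupropion 263/321 = 81.9% → bupropion
Overall: counseling alone 187/305 = 61.3%, bupropion 279/394 = 70.8% → bupropion
Neither sweeps: counseling alone wins 2 of 3 groups, bupropion wins 1. Bupropion wins overall but not every group — no Simpson reversal.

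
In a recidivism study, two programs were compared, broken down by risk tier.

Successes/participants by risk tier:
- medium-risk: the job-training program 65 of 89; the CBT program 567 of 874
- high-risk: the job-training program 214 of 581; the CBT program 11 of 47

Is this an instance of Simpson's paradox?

Yes

Medium-risk: the job-training program 65/89 = 73.0%, the CBT program 567/874 = 64.9% → the job-training program
High-risk: the job-training program 214/581 = 36.8%, the CBT program 11/47 = 23.4% → the job-training program
Overall: the job-training program 279/670 = 41.6%, the CBT program 578/921 = 62.8% → the CBT program
The job-training program wins each risk group but the CBT program wins overall — the comparison reverses. The job-training program's participants skew toward high-risk, which has a lower base rate.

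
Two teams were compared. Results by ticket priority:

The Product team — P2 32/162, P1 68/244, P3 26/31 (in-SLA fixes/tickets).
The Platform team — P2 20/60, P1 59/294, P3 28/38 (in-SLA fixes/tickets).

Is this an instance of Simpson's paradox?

No

P2: the Product team 32/162 = 19.8%, the Platform team 20/60 = 33.3% → the Platform team
P1: the Product team 68/244 = 27.9%, the Platform team 59/294 = 20.1% → the Product team
P3: the Product team 26/31 = 83.9%, the Platform team 28/38 = 73.7% → the Product team
Overall: the Product team 126/437 = 28.8%, the Platform team 107/392 = 27.3% → the Product team
Neither sweeps: the Product team wins 2 of 3 groups, the Platform team wins 1. The Product team wins overall but not every group — no Simpson reversal.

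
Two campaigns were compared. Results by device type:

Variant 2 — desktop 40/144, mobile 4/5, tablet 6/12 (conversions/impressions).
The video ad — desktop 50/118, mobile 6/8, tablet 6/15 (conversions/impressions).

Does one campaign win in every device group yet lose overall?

No

Desktop: Variant 2 40/144 = 27.8%, the video ad 50/118 = 42.4% → the video ad
Mobile: Variant 2 4/5 = 80.0%, the video ad 6/8 = 75.0% → Variant 2
Tablet: Variant 2 6/12 = 50.0%, the video ad 6/15 = 40.0% → Variant 2
Overall: Variant 2 50/161 = 31.1%, the video ad 62/141 = 44.0% → the video ad
Neither sweeps: Variant 2 wins 2 of 3 groups, the video ad wins 1. The video ad wins overall but not every group — no Simpson reversal.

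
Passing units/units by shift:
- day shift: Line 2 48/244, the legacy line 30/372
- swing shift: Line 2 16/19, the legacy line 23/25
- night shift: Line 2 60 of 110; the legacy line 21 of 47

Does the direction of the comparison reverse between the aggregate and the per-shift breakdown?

Day shift: Line 2 48/244 = 19.7%, the legacy line 30/372 = 8.1% → Line 2
Swing shift: Line 2 16/19 = 84.2%, the legacy line 23/25 = 92.0% → the legacy line
Night shift: Line 2 60/110 = 54.5%, the legacy line 21/47 = 44.7% → Line 2
Overall: Line 2 124/373 = 33.2%, the legacy line 74/444 = 16.7% → Line 2
Neither sweeps: Line 2 wins 2 of 3 groups, the legacy line wins 1. Line 2 wins overall but not every group — no Simpson reversal.

No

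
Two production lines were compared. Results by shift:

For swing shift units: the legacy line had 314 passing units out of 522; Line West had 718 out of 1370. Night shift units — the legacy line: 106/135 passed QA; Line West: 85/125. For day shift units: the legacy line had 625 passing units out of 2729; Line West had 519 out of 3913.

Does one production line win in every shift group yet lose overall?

Swing shift: the legacy line 314/522 = 60.2%, Line West 718/1370 = 52.4% → the legacy line
Night shift: the legacy line 106/135 = 78.5%, Line West 85/125 = 68.0% → the legacy line
Day shift: the legacy line 625/2729 = 22.9%, Line West 519/3913 = 13.3% → the legacy line
Overall: the legacy line 1045/3386 = 30.9%, Line West 1322/5408 = 24.4% → the legacy line
The legacy line wins overall and in every shift group — no reversal.

No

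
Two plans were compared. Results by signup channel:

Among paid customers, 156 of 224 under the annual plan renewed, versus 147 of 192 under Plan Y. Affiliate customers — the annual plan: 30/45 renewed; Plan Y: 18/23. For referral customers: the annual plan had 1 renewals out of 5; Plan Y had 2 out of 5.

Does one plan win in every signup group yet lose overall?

Paid: the annual plan 156/224 = 69.6%, Plan Y 147/192 = 76.6% → Plan Y
Affiliate: the annual plan 30/45 = 66.7%, Plan Y 18/23 = 78.3% → Plan Y
Referral: the annual plan 1/5 = 20.0%, Plan Y 2/5 = 40.0% → Plan Y
Overall: the annual plan 187/274 = 68.2%, Plan Y 167/220 = 75.9% → Plan Y
Plan Y wins overall and in every signup group — no reversal.

No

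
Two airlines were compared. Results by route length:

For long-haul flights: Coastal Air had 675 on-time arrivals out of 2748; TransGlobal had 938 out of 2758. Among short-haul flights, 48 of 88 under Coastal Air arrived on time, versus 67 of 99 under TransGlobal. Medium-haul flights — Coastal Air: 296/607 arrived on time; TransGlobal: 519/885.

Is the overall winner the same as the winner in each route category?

Yes

Long-haul: Coastal Air 675/2748 = 24.6%, TransGlobal 938/2758 = 34.0% → TransGlobal
Short-haul: Coastal Air 48/88 = 54.5%, TransGlobal 67/99 = 67.7% → TransGlobal
Medium-haul: Coastal Air 296/607 = 48.8%, TransGlobal 519/885 = 58.6% → TransGlobal
Overall: Coastal Air 1019/3443 = 29.6%, TransGlobal 1524/3742 = 40.7% → TransGlobal
TransGlobal wins overall and in every route group — no reversal.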